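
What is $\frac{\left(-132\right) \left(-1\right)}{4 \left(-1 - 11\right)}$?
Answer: $- \frac{11}{4} \approx -2.75$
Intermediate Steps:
$\frac{\left(-132\right) \left(-1\right)}{4 \left(-1 - 11\right)} = \frac{132}{4 \left(-12\right)} = \frac{132}{-48} = 132 \left(- \frac{1}{48}\right) = - \frac{11}{4}$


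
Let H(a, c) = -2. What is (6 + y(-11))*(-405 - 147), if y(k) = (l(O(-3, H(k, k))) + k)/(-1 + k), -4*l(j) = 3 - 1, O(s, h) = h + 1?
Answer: -3841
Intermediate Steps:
O(s, h) = 1 + h
l(j) = -½ (l(j) = -(3 - 1)/4 = -¼*2 = -½)
y(k) = (-½ + k)/(-1 + k)
(6 + y(-11))*(-405 - 147) = (6 + (-½ - 11)/(-1 - 11))*(-405 - 147) = (6 - 23/2/(-12))*(-552) = (6 - 1/12*(-23/2))*(-552) = (6 + 23/24)*(-552) = (167/24)*(-552) = -3841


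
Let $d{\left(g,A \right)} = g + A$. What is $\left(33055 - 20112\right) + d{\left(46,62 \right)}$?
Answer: $13051$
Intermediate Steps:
$d{\left(g,A \right)} = A + g$
$\left(33055 - 20112\right) + d{\left(46,62 \right)} = \left(33055 - 20112\right) + \left(62 + 46\right) = 12943 + 108 = 13051$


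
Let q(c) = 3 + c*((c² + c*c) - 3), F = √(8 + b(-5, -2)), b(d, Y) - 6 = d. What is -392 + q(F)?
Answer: -344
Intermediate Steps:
b(d, Y) = 6 + d
F = 3 (F = √(8 + (6 - 5)) = √(8 + 1) = √9 = 3)
q(c) = 3 + c*(-3 + 2*c²) (q(c) = 3 + c*((c² + c²) - 3) = 3 + c*(2*c² - 3) = 3 + c*(-3 + 2*c²))
-392 + q(F) = -392 + (3 - 3*3 + 2*3³) = -392 + (3 - 9 + 2*27) = -392 + (3 - 9 + 54) = -392 + 48 = -344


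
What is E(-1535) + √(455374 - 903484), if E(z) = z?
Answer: -1535 + 3*I*√49790 ≈ -1535.0 + 669.41*I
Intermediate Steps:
E(-1535) + √(455374 - 903484) = -1535 + √(455374 - 903484) = -1535 + √(-448110) = -1535 + 3*I*√49790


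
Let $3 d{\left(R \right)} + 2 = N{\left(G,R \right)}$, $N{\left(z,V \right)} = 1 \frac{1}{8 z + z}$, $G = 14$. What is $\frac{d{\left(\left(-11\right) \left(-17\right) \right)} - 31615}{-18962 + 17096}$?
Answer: $\frac{11950721}{705348} \approx 16.943$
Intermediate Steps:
$N{\left(z,V \right)} = \frac{1}{9 z}$ ($N{\left(z,V \right)} = 1 \frac{1}{9 z} = \frac{1}{9 z}$)
$d{\left(R \right)} = - \frac{251}{378}$ ($d{\left(R \right)} = - \frac{2}{3} + \frac{\frac{1}{9} \cdot \frac{1}{14}}{3} = - \frac{2}{3} + \frac{1}{3} \cdot \frac{1}{126} = - \frac{2}{3} + \frac{1}{378} = - \frac{251}{378}$)
$\frac{d{\left(\left(-11\right) \left(-17\right) \right)} - 31615}{-18962 + 17096} = \frac{- \frac{251}{378} - 31615}{-18962 + 17096} = - \frac{11950721}{378 \left(-1866\right)} = \left(- \frac{11950721}{378}\right) \left(- \frac{1}{1866}\right) = \frac{11950721}{705348}$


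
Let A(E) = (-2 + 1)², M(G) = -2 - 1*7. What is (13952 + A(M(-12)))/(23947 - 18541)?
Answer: 4651/1802 ≈ 2.5810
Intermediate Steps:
M(G) = -9 (M(G) = -2 - 7 = -9)
A(E) = 1 (A(E) = (-1)² = 1)
(13952 + A(M(-12)))/(23947 - 18541) = (13952 + 1)/(23947 - 18541) = 13953/5406 = 13953*(1/5406) = 4651/1802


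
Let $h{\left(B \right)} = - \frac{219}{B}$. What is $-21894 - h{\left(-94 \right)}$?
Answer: $- \frac{2058255}{94} \approx -21896.0$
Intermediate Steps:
$-21894 - h{\left(-94 \right)} = -21894 - - \frac{219}{-94} = -21894 - \left(-219\right) \left(- \frac{1}{94}\right) = -21894 - \frac{219}{94} = - \frac{2058255}{94}$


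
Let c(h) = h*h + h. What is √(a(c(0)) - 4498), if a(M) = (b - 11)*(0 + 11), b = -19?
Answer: 2*I*√1207 ≈ 69.484*I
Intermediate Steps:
c(h) = h + h² (c(h) = h² + h = h + h²)
a(M) = -330 (a(M) = (-19 - 11)*(0 + 11) = -30*11 = -330)
√(a(c(0)) - 4498) = √(-330 - 4498) = √(-4828) = 2*I*√1207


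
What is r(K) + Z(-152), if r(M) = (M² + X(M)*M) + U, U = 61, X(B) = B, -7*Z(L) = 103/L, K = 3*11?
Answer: 2382399/1064 ≈ 2239.1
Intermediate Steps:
K = 33
Z(L) = -103/(7*L)
r(M) = 61 + 2*M² (r(M) = (M² + M*M) + 61 = (M² + M²) + 61 = 2*M² + 61 = 61 + 2*M²)
r(K) + Z(-152) = (61 + 2*33²) - 103/7/(-152) = (61 + 2*1089) - 103/7*(-1/152) = (61 + 2178) + 103/1064 = 2239 + 103/1064 = 2382399/1064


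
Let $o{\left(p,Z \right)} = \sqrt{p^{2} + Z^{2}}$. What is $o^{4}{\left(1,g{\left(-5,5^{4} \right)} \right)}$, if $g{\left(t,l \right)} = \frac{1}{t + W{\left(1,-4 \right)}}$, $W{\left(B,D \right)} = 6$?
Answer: $4$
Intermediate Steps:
$g{\left(t,l \right)} = \frac{1}{6 + t}$ ($g{\left(t,l \right)} = \frac{1}{t + 6} = \frac{1}{6 + t}$)
$o{\left(p,Z \right)} = \sqrt{Z^{2} + p^{2}}$
$o^{4}{\left(1,g{\left(-5,5^{4} \right)} \right)} = \left(\sqrt{\left(\frac{1}{6 - 5}\right)^{2} + 1^{2}}\right)^{4} = \left(\sqrt{\left(1^{-1}\right)^{2} + 1}\right)^{4} = \left(\sqrt{1^{2} + 1}\right)^{4} = \left(\sqrt{1 + 1}\right)^{4} = \left(\sqrt{2}\right)^{4} = 4$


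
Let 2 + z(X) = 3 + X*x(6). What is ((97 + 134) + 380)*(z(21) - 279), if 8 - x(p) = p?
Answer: -144196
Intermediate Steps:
x(p) = 8 - p
z(X) = 1 + 2*X (z(X) = -2 + (3 + X*(8 - 1*6)) = -2 + (3 + X*(8 - 6)) = -2 + (3 + X*2) = -2 + (3 + 2*X) = 1 + 2*X)
((97 + 134) + 380)*(z(21) - 279) = ((97 + 134) + 380)*((1 + 2*21) - 279) = (231 + 380)*((1 + 42) - 279) = 611*(43 - 279) = 611*(-236) = -144196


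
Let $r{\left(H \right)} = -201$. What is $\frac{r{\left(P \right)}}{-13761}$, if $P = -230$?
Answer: $\frac{67}{4587} \approx 0.014606$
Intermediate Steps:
$\frac{r{\left(P \right)}}{-13761} = - \frac{201}{-13761} = \left(-201\right) \left(- \frac{1}{13761}\right) = \frac{67}{4587}$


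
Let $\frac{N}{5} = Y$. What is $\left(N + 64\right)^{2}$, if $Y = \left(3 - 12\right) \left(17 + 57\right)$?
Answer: $10666756$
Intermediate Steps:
$Y = -666$ ($Y = \left(-9\right) 74 = -666$)
$N = -3330$ ($N = 5 \left(-666\right) = -3330$)
$\left(N + 64\right)^{2} = \left(-3330 + 64\right)^{2} = \left(-3266\right)^{2} = 10666756$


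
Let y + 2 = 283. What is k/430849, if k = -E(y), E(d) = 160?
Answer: -160/430849 ≈ -0.00037136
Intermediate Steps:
y = 281 (y = -2 + 283 = 281)
k = -160 (k = -1*160 = -160)
k/430849 = -160/430849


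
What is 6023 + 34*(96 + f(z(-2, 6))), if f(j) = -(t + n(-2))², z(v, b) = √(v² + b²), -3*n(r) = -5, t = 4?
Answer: 73757/9 ≈ 8195.2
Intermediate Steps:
n(r) = 5/3 (n(r) = -⅓*(-5) = 5/3)
z(v, b) = √(b² + v²)
f(j) = -289/9 (f(j) = -(4 + 5/3)² = -(17/3)² = -1*289/9 = -289/9)
6023 + 34*(96 + f(z(-2, 6))) = 6023 + 34*(96 - 289/9) = 6023 + 34*(575/9) = 6023 + 19550/9 = 73757/9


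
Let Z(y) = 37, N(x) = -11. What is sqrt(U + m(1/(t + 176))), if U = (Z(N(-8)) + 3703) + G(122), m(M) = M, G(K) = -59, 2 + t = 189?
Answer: 2*sqrt(1002153)/33 ≈ 60.671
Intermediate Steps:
t = 187 (t = -2 + 189 = 187)
U = 3681 (U = (37 + 3703) - 59 = 3740 - 59 = 3681)
sqrt(U + m(1/(t + 176))) = sqrt(3681 + 1/(187 + 176)) = sqrt(3681 + 1/363) = sqrt(1336204/363) = 2*sqrt(1002153)/33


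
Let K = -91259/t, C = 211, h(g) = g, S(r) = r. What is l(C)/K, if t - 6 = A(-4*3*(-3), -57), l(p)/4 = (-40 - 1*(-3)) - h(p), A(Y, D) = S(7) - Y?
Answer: -22816/91259 ≈ -0.25001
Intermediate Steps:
A(Y, D) = 7 - Y
l(p) = -148 - 4*p (l(p) = 4*((-40 - 1*(-3)) - p) = 4*((-40 + 3) - p) = 4*(-37 - p) = -148 - 4*p)
t = -23 (t = 6 + (7 - (-4*3)*(-3)) = 6 + (7 - (-12)*(-3)) = 6 + (7 - 1*36) = 6 + (7 - 36) = 6 - 29 = -23)
K = 91259/23 (K = -91259/(-23) = -91259*(-1/23) = 91259/23 ≈ 3967.8)
l(C)/K = (-148 - 4*211)/(91259/23) = (-148 - 844)*(23/91259) = -992*23/91259 = -22816/91259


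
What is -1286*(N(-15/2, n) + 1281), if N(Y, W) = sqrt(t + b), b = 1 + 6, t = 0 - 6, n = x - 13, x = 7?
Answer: -1648652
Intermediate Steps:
n = -6 (n = 7 - 13 = -6)
t = -6
b = 7
N(Y, W) = 1 (N(Y, W) = sqrt(-6 + 7) = sqrt(1) = 1)
-1286*(N(-15/2, n) + 1281) = -1286*(1 + 1281) = -1286*1282 = -1648652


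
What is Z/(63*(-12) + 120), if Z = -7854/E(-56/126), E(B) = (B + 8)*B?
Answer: -6237/1696 ≈ -3.6775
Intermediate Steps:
E(B) = B*(8 + B) (E(B) = (8 + B)*B = B*(8 + B))
Z = 18711/8 (Z = -7854*(-9/(4*(8 - 56/126))) = -7854*(-9/(4*(8 - 56*1/126))) = -7854*(-9/(4*(8 - 4/9))) = -7854/((-4/9*68/9)) = -7854/(-272/81) = -7854*(-81/272) = 18711/8 ≈ 2338.9)
Z/(63*(-12) + 120) = 18711/(8*(63*(-12) + 120)) = 18711/(8*(-756 + 120)) = (18711/8)/(-636) = (18711/8)*(-1/636) = -6237/1696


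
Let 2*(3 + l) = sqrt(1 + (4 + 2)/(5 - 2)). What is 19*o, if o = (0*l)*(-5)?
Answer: 0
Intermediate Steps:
l = -3 + sqrt(3)/2 (l = -3 + sqrt(1 + (4 + 2)/(5 - 2))/2 = -3 + sqrt(1 + 6/3)/2 = -3 + sqrt(1 + 6*(1/3))/2 = -3 + sqrt(1 + 2)/2 = -3 + sqrt(3)/2 ≈ -2.1340)
o = 0 (o = (0*(-3 + sqrt(3)/2))*(-5) = 0*(-5) = 0)
19*o = 19*0 = 0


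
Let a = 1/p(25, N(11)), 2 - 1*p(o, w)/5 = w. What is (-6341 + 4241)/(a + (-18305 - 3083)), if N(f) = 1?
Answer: 1500/15277 ≈ 0.098187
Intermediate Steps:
p(o, w) = 10 - 5*w
a = ⅕ (a = 1/(10 - 5*1) = 1/(10 - 5) = 1/5 = ⅕ ≈ 0.20000)
(-6341 + 4241)/(a + (-18305 - 3083)) = (-6341 + 4241)/(⅕ + (-18305 - 3083)) = -2100/(⅕ - 21388) = -2100/(-106939/5) = -2100*(-5/106939) = 1500/15277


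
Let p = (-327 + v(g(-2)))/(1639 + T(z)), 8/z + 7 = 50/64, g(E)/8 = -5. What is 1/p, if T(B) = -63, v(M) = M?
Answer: -1576/367 ≈ -4.2943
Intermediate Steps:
g(E) = -40 (g(E) = 8*(-5) = -40)
z = -256/199 (z = 8/(-7 + 50/64) = 8/(-7 + 50*(1/64)) = 8/(-7 + 25/32) = 8/(-199/32) = 8*(-32/199) = -256/199 ≈ -1.2864)
p = -367/1576 (p = (-327 - 40)/(1639 - 63) = -367/1576 ≈ -0.23287)
1/p = 1/(-367/1576) = -1576/367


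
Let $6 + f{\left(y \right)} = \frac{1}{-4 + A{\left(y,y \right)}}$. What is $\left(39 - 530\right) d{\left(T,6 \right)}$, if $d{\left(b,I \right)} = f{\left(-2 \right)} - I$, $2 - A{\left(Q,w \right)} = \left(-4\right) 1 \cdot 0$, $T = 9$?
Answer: $\frac{12275}{2} \approx 6137.5$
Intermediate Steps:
$A{\left(Q,w \right)} = 2$ ($A{\left(Q,w \right)} = 2 - \left(-4\right) 1 \cdot 0 = 2 - \left(-4\right) 0 = 2 - 0 = 2 + 0 = 2$)
$f{\left(y \right)} = - \frac{13}{2}$ ($f{\left(y \right)} = -6 + \frac{1}{-4 + 2} = -6 + \frac{1}{-2} = -6 - \frac{1}{2} = - \frac{13}{2}$)
$d{\left(b,I \right)} = - \frac{13}{2} - I$
$\left(39 - 530\right) d{\left(T,6 \right)} = \left(39 - 530\right) \left(- \frac{13}{2} - 6\right) = - 491 \left(- \frac{13}{2} - 6\right) = \left(-491\right) \left(- \frac{25}{2}\right) = \frac{12275}{2}$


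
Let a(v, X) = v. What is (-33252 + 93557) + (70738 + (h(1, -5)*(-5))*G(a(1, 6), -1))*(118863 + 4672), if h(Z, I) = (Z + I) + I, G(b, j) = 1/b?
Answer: 8744238210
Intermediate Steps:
G(b, j) = 1/b
h(Z, I) = Z + 2*I (h(Z, I) = (I + Z) + I = Z + 2*I)
(-33252 + 93557) + (70738 + (h(1, -5)*(-5))*G(a(1, 6), -1))*(118863 + 4672) = (-33252 + 93557) + (70738 + ((1 + 2*(-5))*(-5))/1)*(118863 + 4672) = 60305 + (70738 + ((1 - 10)*(-5))*1)*123535 = 60305 + (70738 - 9*(-5)*1)*123535 = 60305 + (70738 + 45*1)*123535 = 60305 + (70738 + 45)*123535 = 60305 + 70783*123535 = 60305 + 8744177905 = 8744238210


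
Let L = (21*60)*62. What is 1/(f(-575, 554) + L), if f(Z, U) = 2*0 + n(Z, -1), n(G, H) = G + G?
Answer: 1/76970 ≈ 1.2992e-5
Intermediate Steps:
L = 78120 (L = 1260*62 = 78120)
n(G, H) = 2*G
f(Z, U) = 2*Z (f(Z, U) = 2*0 + 2*Z = 0 + 2*Z = 2*Z)
1/(f(-575, 554) + L) = 1/(2*(-575) + 78120) = 1/(-1150 + 78120) = 1/76970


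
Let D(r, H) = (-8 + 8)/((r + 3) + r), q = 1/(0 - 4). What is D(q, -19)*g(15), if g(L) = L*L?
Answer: 0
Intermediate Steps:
q = -1/4 (q = 1/(-4) = -1/4 ≈ -0.25000)
D(r, H) = 0 (D(r, H) = 0/((3 + r) + r) = 0/(3 + 2*r) = 0)
g(L) = L**2
D(q, -19)*g(15) = 0*15**2 = 0*225 = 0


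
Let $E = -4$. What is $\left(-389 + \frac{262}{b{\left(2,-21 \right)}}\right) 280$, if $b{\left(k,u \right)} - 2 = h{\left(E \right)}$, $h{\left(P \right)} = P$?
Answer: $-145600$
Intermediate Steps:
$b{\left(k,u \right)} = -2$ ($b{\left(k,u \right)} = 2 - 4 = -2$)
$\left(-389 + \frac{262}{b{\left(2,-21 \right)}}\right) 280 = \left(-389 + \frac{262}{-2}\right) 280 = \left(-389 + 262 \left(- \frac{1}{2}\right)\right) 280 = \left(-389 - 131\right) 280 = \left(-520\right) 280 = -145600$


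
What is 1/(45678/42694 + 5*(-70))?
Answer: -21347/7448611 ≈ -0.0028659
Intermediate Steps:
1/(45678/42694 + 5*(-70)) = 1/(45678*(1/42694) - 350) = 1/(22839/21347 - 350) = 1/(-7448611/21347) = -21347/7448611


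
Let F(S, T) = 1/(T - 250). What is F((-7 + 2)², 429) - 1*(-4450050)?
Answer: 796558951/179 ≈ 4.4500e+6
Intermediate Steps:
F(S, T) = 1/(-250 + T)
F((-7 + 2)², 429) - 1*(-4450050) = 1/(-250 + 429) - 1*(-4450050) = 1/179 + 4450050 = 796558951/179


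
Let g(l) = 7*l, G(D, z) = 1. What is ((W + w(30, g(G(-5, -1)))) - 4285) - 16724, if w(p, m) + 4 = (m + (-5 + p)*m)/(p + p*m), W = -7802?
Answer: -3457709/120 ≈ -28814.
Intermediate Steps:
w(p, m) = -4 + (m + m*(-5 + p))/(p + m*p) (w(p, m) = -4 + (m + (-5 + p)*m)/(p + p*m) = -4 + (m + m*(-5 + p))/(p + m*p))
((W + w(30, g(G(-5, -1)))) - 4285) - 16724 = ((-7802 + (-28 - 4*30 - 3*7*1*30)/(30*(1 + 7*1))) - 4285) - 16724 = ((-7802 + (-4*7 - 120 - 3*7*30)/(30*(1 + 7))) - 4285) - 16724 = ((-7802 + (1/30)*(-28 - 120 - 630)/8) - 4285) - 16724 = ((-7802 + (1/30)*(⅛)*(-778)) - 4285) - 16724 = ((-7802 - 389/120) - 4285) - 16724 = (-936629/120 - 4285) - 16724 = -1450829/120 - 16724 = -3457709/120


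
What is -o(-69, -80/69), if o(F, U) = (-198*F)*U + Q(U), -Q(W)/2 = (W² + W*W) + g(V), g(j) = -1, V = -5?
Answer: 75430318/4761 ≈ 15843.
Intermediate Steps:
Q(W) = 2 - 4*W² (Q(W) = -2*((W² + W*W) - 1) = -2*((W² + W²) - 1) = -2*(2*W² - 1) = -2*(-1 + 2*W²) = 2 - 4*W²)
o(F, U) = 2 - 4*U² - 198*F*U (o(F, U) = (-198*F)*U + (2 - 4*U²) = -198*F*U + (2 - 4*U²) = 2 - 4*U² - 198*F*U)
-o(-69, -80/69) = -(2 - 4*(-80/69)² - 198*(-69)*(-80/69)) = -(2 - 4*6400/4761 - 15840) = -(2 - 25600/4761 - 15840) = -1*(-75430318/4761) = 75430318/4761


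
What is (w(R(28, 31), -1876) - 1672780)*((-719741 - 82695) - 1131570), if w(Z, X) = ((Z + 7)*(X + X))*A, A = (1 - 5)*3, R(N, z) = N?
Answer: 187482541640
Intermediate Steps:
A = -12 (A = -4*3 = -12)
w(Z, X) = -24*X*(7 + Z) (w(Z, X) = ((Z + 7)*(X + X))*(-12) = ((7 + Z)*(2*X))*(-12) = (2*X*(7 + Z))*(-12) = -24*X*(7 + Z))
(w(R(28, 31), -1876) - 1672780)*((-719741 - 82695) - 1131570) = (-24*(-1876)*(7 + 28) - 1672780)*((-719741 - 82695) - 1131570) = (-24*(-1876)*35 - 1672780)*(-802436 - 1131570) = (1575840 - 1672780)*(-1934006) = -96940*(-1934006) = 187482541640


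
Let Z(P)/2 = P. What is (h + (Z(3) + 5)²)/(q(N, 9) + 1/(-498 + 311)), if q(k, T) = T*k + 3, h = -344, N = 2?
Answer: -41701/3926 ≈ -10.622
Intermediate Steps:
q(k, T) = 3 + T*k
Z(P) = 2*P
(h + (Z(3) + 5)²)/(q(N, 9) + 1/(-498 + 311)) = (-344 + (2*3 + 5)²)/((3 + 9*2) + 1/(-498 + 311)) = (-344 + (6 + 5)²)/((3 + 18) + 1/(-187)) = (-344 + 11²)/(21 - 1/187) = (-344 + 121)/(3926/187) = -223*187/3926 = -41701/3926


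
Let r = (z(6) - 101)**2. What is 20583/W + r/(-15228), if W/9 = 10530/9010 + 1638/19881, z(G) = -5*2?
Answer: 7698298776865/4213179828 ≈ 1827.2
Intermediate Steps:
z(G) = -10
W = 22410531/1990309 (W = 9*(10530/9010 + 1638/19881) = 9*(10530*(1/9010) + 1638*(1/19881)) = 9*(1053/901 + 182/2209) = 9*(2490059/1990309) = 22410531/1990309 ≈ 11.260)
r = 12321 (r = (-10 - 101)**2 = (-111)**2 = 12321)
20583/W + r/(-15228) = 20583/(22410531/1990309) + 12321/(-15228) = 20583*(1990309/22410531) + 12321*(-1/15228) = 4551836683/2490059 - 1369/1692 = 7698298776865/4213179828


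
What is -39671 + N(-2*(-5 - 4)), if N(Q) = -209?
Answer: -39880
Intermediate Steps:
-39671 + N(-2*(-5 - 4)) = -39671 - 209 = -39880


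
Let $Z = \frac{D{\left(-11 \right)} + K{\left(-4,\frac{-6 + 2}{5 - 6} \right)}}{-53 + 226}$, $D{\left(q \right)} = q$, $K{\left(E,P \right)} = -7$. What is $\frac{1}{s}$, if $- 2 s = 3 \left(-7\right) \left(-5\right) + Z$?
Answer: $- \frac{346}{18147} \approx -0.019067$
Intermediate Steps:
$Z = - \frac{18}{173}$ ($Z = \frac{-11 - 7}{-53 + 226} = - \frac{18}{173} \approx -0.10405$)
$s = - \frac{18147}{346}$ ($s = - \frac{3 \left(-7\right) \left(-5\right) - \frac{18}{173}}{2} = - \frac{\left(-21\right) \left(-5\right) - \frac{18}{173}}{2} = - \frac{105 - \frac{18}{173}}{2} = \left(- \frac{1}{2}\right) \frac{18147}{173} = - \frac{18147}{346} \approx -52.448$)
$\frac{1}{s} = \frac{1}{- \frac{18147}{346}} = - \frac{346}{18147}$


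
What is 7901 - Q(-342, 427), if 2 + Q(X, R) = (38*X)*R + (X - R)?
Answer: 5557964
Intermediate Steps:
Q(X, R) = -2 + X - R + 38*R*X (Q(X, R) = -2 + ((38*X)*R + (X - R)) = -2 + (38*R*X + (X - R)) = -2 + (X - R + 38*R*X) = -2 + X - R + 38*R*X)
7901 - Q(-342, 427) = 7901 - (-2 - 342 - 1*427 + 38*427*(-342)) = 7901 - (-2 - 342 - 427 - 5549292) = 7901 - 1*(-5550063) = 7901 + 5550063 = 5557964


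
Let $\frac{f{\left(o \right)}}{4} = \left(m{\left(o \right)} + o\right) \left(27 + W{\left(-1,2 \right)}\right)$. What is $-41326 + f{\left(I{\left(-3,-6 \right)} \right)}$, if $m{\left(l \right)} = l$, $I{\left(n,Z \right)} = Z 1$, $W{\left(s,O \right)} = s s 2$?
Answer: $-42718$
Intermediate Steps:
$W{\left(s,O \right)} = 2 s^{2}$ ($W{\left(s,O \right)} = s^{2} \cdot 2 = 2 s^{2}$)
$I{\left(n,Z \right)} = Z$
$f{\left(o \right)} = 232 o$ ($f{\left(o \right)} = 4 \left(o + o\right) \left(27 + 2 \left(-1\right)^{2}\right) = 4 \cdot 2 o \left(27 + 2 \cdot 1\right) = 4 \cdot 2 o \left(27 + 2\right) = 4 \cdot 2 o 29 = 4 \cdot 58 o = 232 o$)
$-41326 + f{\left(I{\left(-3,-6 \right)} \right)} = -41326 + 232 \left(-6\right) = -41326 - 1392 = -42718$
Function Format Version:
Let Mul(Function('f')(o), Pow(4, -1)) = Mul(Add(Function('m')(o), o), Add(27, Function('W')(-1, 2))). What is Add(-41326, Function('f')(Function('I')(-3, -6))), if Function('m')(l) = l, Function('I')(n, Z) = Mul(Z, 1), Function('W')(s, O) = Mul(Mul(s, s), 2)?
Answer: -42718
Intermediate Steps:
Function('W')(s, O) = Mul(2, Pow(s, 2)) (Function('W')(s, O) = Mul(Pow(s, 2), 2) = Mul(2, Pow(s, 2)))
Function('I')(n, Z) = Z
Function('f')(o) = Mul(232, o) (Function('f')(o) = Mul(4, Mul(Add(o, o), Add(27, Mul(2, Pow(-1, 2))))) = Mul(4, Mul(Mul(2, o), Add(27, Mul(2, 1)))) = Mul(4, Mul(Mul(2, o), Add(27, 2))) = Mul(4, Mul(Mul(2, o), 29)) = Mul(4, Mul(58, o)) = Mul(232, o))
Add(-41326, Function('f')(Function('I')(-3, -6))) = Add(-41326, Mul(232, -6)) = Add(-41326, -1392) = -42718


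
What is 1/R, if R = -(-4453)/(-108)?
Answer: -108/4453 ≈ -0.024253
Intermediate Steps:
R = -4453/108 (R = -(-4453)*(-1)/108 = -61*73/108 = -4453/108 ≈ -41.232)
1/R = 1/(-4453/108) = -108/4453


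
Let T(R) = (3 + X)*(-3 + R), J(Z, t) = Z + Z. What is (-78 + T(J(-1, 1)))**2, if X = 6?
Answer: 15129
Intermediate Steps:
J(Z, t) = 2*Z
T(R) = -27 + 9*R (T(R) = (3 + 6)*(-3 + R) = 9*(-3 + R) = -27 + 9*R)
(-78 + T(J(-1, 1)))**2 = (-78 + (-27 + 9*(2*(-1))))**2 = (-78 + (-27 + 9*(-2)))**2 = (-78 + (-27 - 18))**2 = (-78 - 45)**2 = (-123)**2 = 15129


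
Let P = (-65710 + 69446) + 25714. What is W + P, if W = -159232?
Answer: -129782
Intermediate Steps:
P = 29450 (P = 3736 + 25714 = 29450)
W + P = -159232 + 29450 = -129782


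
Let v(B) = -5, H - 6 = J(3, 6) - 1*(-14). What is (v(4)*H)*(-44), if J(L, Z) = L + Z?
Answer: 6380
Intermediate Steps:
H = 29 (H = 6 + ((3 + 6) - 1*(-14)) = 6 + (9 + 14) = 6 + 23 = 29)
(v(4)*H)*(-44) = -5*29*(-44) = -145*(-44) = 6380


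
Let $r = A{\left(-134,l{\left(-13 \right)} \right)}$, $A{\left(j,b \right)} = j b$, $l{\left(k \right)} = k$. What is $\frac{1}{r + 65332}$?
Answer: $\frac{1}{67074} \approx 1.4909 \cdot 10^{-5}$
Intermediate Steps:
$A{\left(j,b \right)} = b j$
$r = 1742$ ($r = \left(-13\right) \left(-134\right) = 1742$)
$\frac{1}{r + 65332} = \frac{1}{1742 + 65332} = \frac{1}{67074}$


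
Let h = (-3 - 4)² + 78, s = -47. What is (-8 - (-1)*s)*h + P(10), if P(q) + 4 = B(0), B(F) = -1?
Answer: -6990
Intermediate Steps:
P(q) = -5 (P(q) = -4 - 1 = -5)
h = 127 (h = (-7)² + 78 = 49 + 78 = 127)
(-8 - (-1)*s)*h + P(10) = (-8 - (-1)*(-47))*127 - 5 = (-8 - 1*47)*127 - 5 = (-8 - 47)*127 - 5 = -55*127 - 5 = -6985 - 5 = -6990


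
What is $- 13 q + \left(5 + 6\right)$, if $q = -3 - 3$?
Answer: $89$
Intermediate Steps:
$q = -6$ ($q = -3 - 3 = -6$)
$- 13 q + \left(5 + 6\right) = \left(-13\right) \left(-6\right) + \left(5 + 6\right) = 78 + 11 = 89$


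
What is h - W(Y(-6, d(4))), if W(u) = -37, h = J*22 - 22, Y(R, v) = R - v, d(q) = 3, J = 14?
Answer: 323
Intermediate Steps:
h = 286 (h = 14*22 - 22 = 308 - 22 = 286)
h - W(Y(-6, d(4))) = 286 - 1*(-37) = 286 + 37 = 323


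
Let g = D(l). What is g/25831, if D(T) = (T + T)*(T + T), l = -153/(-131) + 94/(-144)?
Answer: 23609881/574498385136 ≈ 4.1097e-5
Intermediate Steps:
l = 4859/9432 (l = -153*(-1/131) + 94*(-1/144) = 153/131 - 47/72 = 4859/9432 ≈ 0.51516)
D(T) = 4*T² (D(T) = (2*T)*(2*T) = 4*T²)
g = 23609881/22240656 (g = 4*(4859/9432)² = 4*(23609881/88962624) = 23609881/22240656 ≈ 1.0616)
g/25831 = (23609881/22240656)/25831 = (23609881/22240656)*(1/25831) = 23609881/574498385136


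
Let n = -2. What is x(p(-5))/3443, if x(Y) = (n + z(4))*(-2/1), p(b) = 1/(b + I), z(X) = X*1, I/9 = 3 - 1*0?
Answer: -4/3443 ≈ -0.0011618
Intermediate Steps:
I = 27 (I = 9*(3 - 1*0) = 9*(3 + 0) = 9*3 = 27)
z(X) = X
p(b) = 1/(27 + b) (p(b) = 1/(b + 27) = 1/(27 + b))
x(Y) = -4 (x(Y) = (-2 + 4)*(-2/1) = 2*(-2*1) = 2*(-2) = -4)
x(p(-5))/3443 = -4/3443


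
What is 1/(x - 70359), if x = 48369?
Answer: -1/21990 ≈ -4.5475e-5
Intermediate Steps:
1/(x - 70359) = 1/(48369 - 70359) = 1/(-21990) = -1/21990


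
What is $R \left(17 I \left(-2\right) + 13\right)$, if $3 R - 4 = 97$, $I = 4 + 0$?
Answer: $-4141$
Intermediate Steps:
$I = 4$
$R = \frac{101}{3}$ ($R = \frac{4}{3} + \frac{1}{3} \cdot 97 = \frac{4}{3} + \frac{97}{3} = \frac{101}{3} \approx 33.667$)
$R \left(17 I \left(-2\right) + 13\right) = \frac{101 \left(17 \cdot 4 \left(-2\right) + 13\right)}{3} = \frac{101 \left(17 \left(-8\right) + 13\right)}{3} = \frac{101 \left(-136 + 13\right)}{3} = \frac{101}{3} \left(-123\right) = -4141$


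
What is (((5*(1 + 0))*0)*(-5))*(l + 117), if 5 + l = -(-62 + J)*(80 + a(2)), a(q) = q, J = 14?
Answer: 0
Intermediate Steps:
l = 3931 (l = -5 - (-62 + 14)*(80 + 2) = -5 - (-48)*82 = -5 - 1*(-3936) = -5 + 3936 = 3931)
(((5*(1 + 0))*0)*(-5))*(l + 117) = (((5*(1 + 0))*0)*(-5))*(3931 + 117) = (((5*1)*0)*(-5))*4048 = ((5*0)*(-5))*4048 = (0*(-5))*4048 = 0*4048 = 0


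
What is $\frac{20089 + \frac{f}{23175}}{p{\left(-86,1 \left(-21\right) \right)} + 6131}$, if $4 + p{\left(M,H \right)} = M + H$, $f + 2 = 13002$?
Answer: $\frac{18623023}{5580540} \approx 3.3371$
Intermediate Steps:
$f = 13000$ ($f = -2 + 13002 = 13000$)
$p{\left(M,H \right)} = -4 + H + M$ ($p{\left(M,H \right)} = -4 + \left(M + H\right) = -4 + \left(H + M\right) = -4 + H + M$)
$\frac{20089 + \frac{f}{23175}}{p{\left(-86,1 \left(-21\right) \right)} + 6131} = \frac{20089 + \frac{13000}{23175}}{\left(-4 + 1 \left(-21\right) - 86\right) + 6131} = \frac{20089 + 13000 \cdot \frac{1}{23175}}{\left(-4 - 21 - 86\right) + 6131} = \frac{20089 + \frac{520}{927}}{-111 + 6131} = \frac{18623023}{927 \cdot 6020} = \frac{18623023}{927} \cdot \frac{1}{6020} = \frac{18623023}{5580540}$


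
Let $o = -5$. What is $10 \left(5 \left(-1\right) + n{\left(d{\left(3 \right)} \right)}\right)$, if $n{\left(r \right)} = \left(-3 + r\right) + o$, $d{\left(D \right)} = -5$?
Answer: $-180$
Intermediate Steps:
$n{\left(r \right)} = -8 + r$ ($n{\left(r \right)} = \left(-3 + r\right) - 5 = -8 + r$)
$10 \left(5 \left(-1\right) + n{\left(d{\left(3 \right)} \right)}\right) = 10 \left(5 \left(-1\right) - 13\right) = 10 \left(-5 - 13\right) = 10 \left(-18\right) = -180$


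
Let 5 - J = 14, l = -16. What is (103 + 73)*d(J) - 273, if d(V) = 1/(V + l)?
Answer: -7001/25 ≈ -280.04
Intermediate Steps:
J = -9 (J = 5 - 1*14 = 5 - 14 = -9)
d(V) = 1/(-16 + V) (d(V) = 1/(V - 16) = 1/(-16 + V))
(103 + 73)*d(J) - 273 = (103 + 73)/(-16 - 9) - 273 = 176/(-25) - 273 = 176*(-1/25) - 273 = -176/25 - 273 = -7001/25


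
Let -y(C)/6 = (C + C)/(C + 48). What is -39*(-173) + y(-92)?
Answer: 73941/11 ≈ 6721.9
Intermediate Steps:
y(C) = -12*C/(48 + C) (y(C) = -6*(C + C)/(C + 48) = -6*2*C/(48 + C) = -12*C/(48 + C))
-39*(-173) + y(-92) = -39*(-173) - 12*(-92)/(48 - 92) = 6747 - 12*(-92)/(-44) = 6747 - 12*(-92)*(-1/44) = 6747 - 276/11 = 73941/11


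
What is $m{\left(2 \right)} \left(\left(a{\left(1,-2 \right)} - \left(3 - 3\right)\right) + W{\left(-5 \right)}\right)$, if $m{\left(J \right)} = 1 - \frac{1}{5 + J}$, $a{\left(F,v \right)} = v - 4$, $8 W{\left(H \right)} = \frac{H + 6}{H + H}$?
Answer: $- \frac{1443}{280} \approx -5.1536$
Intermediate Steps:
$W{\left(H \right)} = \frac{6 + H}{16 H}$ ($W{\left(H \right)} = \frac{\left(H + 6\right) \frac{1}{H + H}}{8} = \frac{\left(6 + H\right) \frac{1}{2 H}}{8} = \frac{\frac{1}{2} \frac{1}{H} \left(6 + H\right)}{8} = \frac{6 + H}{16 H}$)
$a{\left(F,v \right)} = -4 + v$
$m{\left(2 \right)} \left(\left(a{\left(1,-2 \right)} - \left(3 - 3\right)\right) + W{\left(-5 \right)}\right) = \frac{4 + 2}{5 + 2} \left(\left(\left(-4 - 2\right) - \left(3 - 3\right)\right) + \frac{6 - 5}{16 \left(-5\right)}\right) = \frac{1}{7} \cdot 6 \left(\left(-6 - 0\right) + \frac{1}{16} \left(- \frac{1}{5}\right) 1\right) = \frac{1}{7} \cdot 6 \left(\left(-6 + 0\right) - \frac{1}{80}\right) = \frac{6 \left(-6 - \frac{1}{80}\right)}{7} = \frac{6}{7} \left(- \frac{481}{80}\right) = - \frac{1443}{280}$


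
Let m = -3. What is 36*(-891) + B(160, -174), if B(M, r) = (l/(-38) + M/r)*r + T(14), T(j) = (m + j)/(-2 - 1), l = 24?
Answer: -1813157/57 ≈ -31810.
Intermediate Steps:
T(j) = 1 - j/3 (T(j) = (-3 + j)/(-2 - 1) = (-3 + j)/(-3) = (-3 + j)*(-⅓) = 1 - j/3)
B(M, r) = -11/3 + r*(-12/19 + M/r) (B(M, r) = (24/(-38) + M/r)*r + (1 - ⅓*14) = (24*(-1/38) + M/r)*r + (1 - 14/3) = (-12/19 + M/r)*r - 11/3 = r*(-12/19 + M/r) - 11/3 = -11/3 + r*(-12/19 + M/r))
36*(-891) + B(160, -174) = 36*(-891) + (-11/3 + 160 - 12/19*(-174)) = -32076 + (-11/3 + 160 + 2088/19) = -32076 + 15175/57 = -1813157/57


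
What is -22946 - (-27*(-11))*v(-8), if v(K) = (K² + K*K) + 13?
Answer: -64823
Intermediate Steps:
v(K) = 13 + 2*K² (v(K) = (K² + K²) + 13 = 2*K² + 13 = 13 + 2*K²)
-22946 - (-27*(-11))*v(-8) = -22946 - (-27*(-11))*(13 + 2*(-8)²) = -22946 - 297*(13 + 2*64) = -22946 - 297*(13 + 128) = -22946 - 297*141 = -22946 - 1*41877 = -22946 - 41877 = -64823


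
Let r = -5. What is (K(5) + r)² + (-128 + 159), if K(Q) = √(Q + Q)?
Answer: 66 - 10*√10 ≈ 34.377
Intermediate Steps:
K(Q) = √2*√Q (K(Q) = √(2*Q) = √2*√Q)
(K(5) + r)² + (-128 + 159) = (√2*√5 - 5)² + (-128 + 159) = (√10 - 5)² + 31 = (-5 + √10)² + 31 = 31 + (-5 + √10)²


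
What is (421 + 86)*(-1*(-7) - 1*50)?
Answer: -21801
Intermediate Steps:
(421 + 86)*(-1*(-7) - 1*50) = 507*(7 - 50) = 507*(-43) = -21801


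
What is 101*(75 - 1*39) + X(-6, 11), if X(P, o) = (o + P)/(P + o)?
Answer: 3637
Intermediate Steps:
X(P, o) = 1 (X(P, o) = (P + o)/(P + o) = 1)
101*(75 - 1*39) + X(-6, 11) = 101*(75 - 1*39) + 1 = 101*(75 - 39) + 1 = 101*36 + 1 = 3636 + 1 = 3637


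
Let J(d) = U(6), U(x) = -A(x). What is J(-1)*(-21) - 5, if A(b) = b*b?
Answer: 751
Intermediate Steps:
A(b) = b²
U(x) = -x²
J(d) = -36 (J(d) = -1*6² = -1*36 = -36)
J(-1)*(-21) - 5 = -36*(-21) - 5 = 756 - 5 = 751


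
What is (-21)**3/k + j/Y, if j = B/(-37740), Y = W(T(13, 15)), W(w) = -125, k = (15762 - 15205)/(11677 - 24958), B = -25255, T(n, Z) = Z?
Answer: 116046101420093/525529500 ≈ 2.2082e+5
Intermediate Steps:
k = -557/13281 (k = 557/(-13281) = 557*(-1/13281) = -557/13281 ≈ -0.041940)
Y = -125
j = 5051/7548 (j = -25255/(-37740) = -25255*(-1/37740) = 5051/7548 ≈ 0.66918)
(-21)**3/k + j/Y = (-21)**3/(-557/13281) + (5051/7548)/(-125) = -9261*(-13281/557) + (5051/7548)*(-1/125) = 122995341/557 - 5051/943500 = 116046101420093/525529500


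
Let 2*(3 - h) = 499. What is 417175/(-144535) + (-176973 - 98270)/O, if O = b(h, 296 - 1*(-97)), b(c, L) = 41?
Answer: -7959870236/1185187 ≈ -6716.1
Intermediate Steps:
h = -493/2 (h = 3 - 1/2*499 = 3 - 499/2 = -493/2 ≈ -246.50)
O = 41
417175/(-144535) + (-176973 - 98270)/O = 417175/(-144535) + (-176973 - 98270)/41 = 417175*(-1/144535) - 275243*1/41 = -83435/28907 - 275243/41 = -7959870236/1185187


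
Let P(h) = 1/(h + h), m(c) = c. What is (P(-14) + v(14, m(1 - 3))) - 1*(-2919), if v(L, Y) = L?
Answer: 82123/28 ≈ 2933.0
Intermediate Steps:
P(h) = 1/(2*h)
(P(-14) + v(14, m(1 - 3))) - 1*(-2919) = ((1/2)/(-14) + 14) - 1*(-2919) = ((1/2)*(-1/14) + 14) + 2919 = (-1/28 + 14) + 2919 = 391/28 + 2919 = 82123/28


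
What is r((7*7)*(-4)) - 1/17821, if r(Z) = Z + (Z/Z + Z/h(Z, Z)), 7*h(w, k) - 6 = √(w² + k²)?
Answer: -66681692486/342145379 - 67228*√2/19199 ≈ -199.84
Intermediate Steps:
h(w, k) = 6/7 + √(k² + w²)/7 (h(w, k) = 6/7 + √(w² + k²)/7 = 6/7 + √(k² + w²)/7)
r(Z) = 1 + Z + Z/(6/7 + √2*√(Z²)/7) (r(Z) = Z + (Z/Z + Z/(6/7 + √(Z² + Z²)/7)) = Z + (1 + Z/(6/7 + √(2*Z²)/7)) = Z + (1 + Z/(6/7 + (√2*√(Z²))/7)) = Z + (1 + Z/(6/7 + √2*√(Z²)/7)) = 1 + Z + Z/(6/7 + √2*√(Z²)/7))
r((7*7)*(-4)) - 1/17821 = (1 + (7*7)*(-4) + ((7*7)*(-4))/(6/7 + √2*√(((7*7)*(-4))²)/7)) - 1/17821 = (1 + 49*(-4) + (49*(-4))/(6/7 + √2*√((49*(-4))²)/7)) - 1*1/17821 = (1 - 196 - 196/(6/7 + √2*√((-196)²)/7)) - 1/17821 = (1 - 196 - 196/(6/7 + √2*√38416/7)) - 1/17821 = (1 - 196 - 196/(6/7 + (⅐)*√2*196)) - 1/17821 = (1 - 196 - 196/(6/7 + 28*√2)) - 1/17821 = (-195 - 196/(6/7 + 28*√2)) - 1/17821 = -3475096/17821 - 196/(6/7 + 28*√2)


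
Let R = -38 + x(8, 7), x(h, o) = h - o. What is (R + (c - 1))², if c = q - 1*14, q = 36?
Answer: 256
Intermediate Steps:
c = 22 (c = 36 - 1*14 = 36 - 14 = 22)
R = -37 (R = -38 + (8 - 1*7) = -38 + (8 - 7) = -38 + 1 = -37)
(R + (c - 1))² = (-37 + (22 - 1))² = (-37 + 21)² = (-16)² = 256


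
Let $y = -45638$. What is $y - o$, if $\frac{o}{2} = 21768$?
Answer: $-89174$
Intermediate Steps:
$o = 43536$ ($o = 2 \cdot 21768 = 43536$)
$y - o = -45638 - 43536 = -89174$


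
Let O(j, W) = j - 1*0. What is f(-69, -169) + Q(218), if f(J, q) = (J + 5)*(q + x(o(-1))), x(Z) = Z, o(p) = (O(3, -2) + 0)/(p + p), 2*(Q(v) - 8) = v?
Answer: 11029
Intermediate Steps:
O(j, W) = j (O(j, W) = j + 0 = j)
Q(v) = 8 + v/2
o(p) = 3/(2*p) (o(p) = (3 + 0)/(p + p) = 3/((2*p)) = 3*(1/(2*p)) = 3/(2*p))
f(J, q) = (5 + J)*(-3/2 + q) (f(J, q) = (J + 5)*(q + (3/2)/(-1)) = (5 + J)*(q + (3/2)*(-1)) = (5 + J)*(q - 3/2) = (5 + J)*(-3/2 + q))
f(-69, -169) + Q(218) = (-15/2 + 5*(-169) - 3/2*(-69) - 69*(-169)) + (8 + (½)*218) = (-15/2 - 845 + 207/2 + 11661) + (8 + 109) = 10912 + 117 = 11029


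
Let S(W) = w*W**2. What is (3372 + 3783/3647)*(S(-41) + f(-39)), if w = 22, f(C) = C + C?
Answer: 64853334024/521 ≈ 1.2448e+8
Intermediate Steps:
f(C) = 2*C
S(W) = 22*W**2
(3372 + 3783/3647)*(S(-41) + f(-39)) = (3372 + 3783/3647)*(22*(-41)**2 + 2*(-39)) = (3372 + 3783*(1/3647))*(22*1681 - 78) = (3372 + 3783/3647)*(36982 - 78) = (12301467/3647)*36904 = 64853334024/521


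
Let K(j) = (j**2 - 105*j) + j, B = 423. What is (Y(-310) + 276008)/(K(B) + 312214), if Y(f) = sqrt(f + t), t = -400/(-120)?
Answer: 276008/447151 + 2*I*sqrt(690)/1341453 ≈ 0.61726 + 3.9163e-5*I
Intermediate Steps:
t = 10/3 (t = -400*(-1/120) = 10/3 ≈ 3.3333)
K(j) = j**2 - 104*j
Y(f) = sqrt(10/3 + f) (Y(f) = sqrt(f + 10/3) = sqrt(10/3 + f))
(Y(-310) + 276008)/(K(B) + 312214) = (sqrt(30 + 9*(-310))/3 + 276008)/(423*(-104 + 423) + 312214) = (sqrt(30 - 2790)/3 + 276008)/(423*319 + 312214) = (sqrt(-2760)/3 + 276008)/(134937 + 312214) = ((2*I*sqrt(690))/3 + 276008)/447151 = (2*I*sqrt(690)/3 + 276008)*(1/447151) = (276008 + 2*I*sqrt(690)/3)*(1/447151) = 276008/447151 + 2*I*sqrt(690)/1341453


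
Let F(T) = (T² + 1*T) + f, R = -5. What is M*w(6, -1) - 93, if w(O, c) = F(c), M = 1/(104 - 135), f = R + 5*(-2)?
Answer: -2868/31 ≈ -92.516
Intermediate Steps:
f = -15 (f = -5 + 5*(-2) = -5 - 10 = -15)
F(T) = -15 + T + T² (F(T) = (T² + 1*T) - 15 = (T² + T) - 15 = (T + T²) - 15 = -15 + T + T²)
M = -1/31 (M = 1/(-31) = -1/31 ≈ -0.032258)
w(O, c) = -15 + c + c²
M*w(6, -1) - 93 = -(-15 - 1 + (-1)²)/31 - 93 = -(-15 - 1 + 1)/31 - 93 = -1/31*(-15) - 93 = 15/31 - 93 = -2868/31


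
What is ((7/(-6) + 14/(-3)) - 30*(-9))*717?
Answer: 378815/2 ≈ 1.8941e+5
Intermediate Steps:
((7/(-6) + 14/(-3)) - 30*(-9))*717 = ((7*(-1/6) + 14*(-1/3)) + 270)*717 = ((-7/6 - 14/3) + 270)*717 = (-35/6 + 270)*717 = (1585/6)*717 = 378815/2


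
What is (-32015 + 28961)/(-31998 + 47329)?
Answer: -3054/15331 ≈ -0.19920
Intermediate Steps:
(-32015 + 28961)/(-31998 + 47329) = -3054/15331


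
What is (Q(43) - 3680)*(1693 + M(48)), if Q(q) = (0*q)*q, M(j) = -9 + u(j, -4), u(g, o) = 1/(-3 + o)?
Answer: -43376160/7 ≈ -6.1966e+6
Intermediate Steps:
M(j) = -64/7 (M(j) = -9 + 1/(-3 - 4) = -9 + 1/(-7) = -9 - 1/7 = -64/7)
Q(q) = 0 (Q(q) = 0*q = 0)
(Q(43) - 3680)*(1693 + M(48)) = (0 - 3680)*(1693 - 64/7) = -3680*11787/7 = -43376160/7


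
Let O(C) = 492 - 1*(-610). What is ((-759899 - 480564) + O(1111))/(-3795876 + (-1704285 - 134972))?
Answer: 1239361/5635133 ≈ 0.21993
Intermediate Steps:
O(C) = 1102 (O(C) = 492 + 610 = 1102)
((-759899 - 480564) + O(1111))/(-3795876 + (-1704285 - 134972)) = ((-759899 - 480564) + 1102)/(-3795876 + (-1704285 - 134972)) = (-1240463 + 1102)/(-3795876 - 1839257) = -1239361/(-5635133) = -1239361*(-1/5635133) = 1239361/5635133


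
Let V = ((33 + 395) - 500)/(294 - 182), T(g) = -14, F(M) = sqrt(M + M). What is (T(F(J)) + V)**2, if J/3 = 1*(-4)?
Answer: 42025/196 ≈ 214.41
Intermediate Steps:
J = -12 (J = 3*(1*(-4)) = 3*(-4) = -12)
F(M) = sqrt(2)*sqrt(M) (F(M) = sqrt(2*M) = sqrt(2)*sqrt(M))
V = -9/14 (V = (428 - 500)/112 = -72*1/112 = -9/14 ≈ -0.64286)
(T(F(J)) + V)**2 = (-14 - 9/14)**2 = (-205/14)**2 = 42025/196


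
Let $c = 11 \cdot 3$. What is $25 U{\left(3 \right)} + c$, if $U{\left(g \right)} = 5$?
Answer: $158$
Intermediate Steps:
$c = 33$
$25 U{\left(3 \right)} + c = 25 \cdot 5 + 33 = 125 + 33 = 158$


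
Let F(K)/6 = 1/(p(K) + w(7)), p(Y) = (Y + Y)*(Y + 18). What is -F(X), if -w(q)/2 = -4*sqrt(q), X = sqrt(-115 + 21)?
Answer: -3/(-94 + 4*sqrt(7) + 18*I*sqrt(94)) ≈ 0.0066886 + 0.013993*I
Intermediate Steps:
X = I*sqrt(94) (X = sqrt(-94) = I*sqrt(94) ≈ 9.6954*I)
p(Y) = 2*Y*(18 + Y) (p(Y) = (2*Y)*(18 + Y) = 2*Y*(18 + Y))
w(q) = 8*sqrt(q) (w(q) = -(-8)*sqrt(q) = 8*sqrt(q))
F(K) = 6/(8*sqrt(7) + 2*K*(18 + K)) (F(K) = 6/(2*K*(18 + K) + 8*sqrt(7)) = 6/(8*sqrt(7) + 2*K*(18 + K)))
-F(X) = -3/(4*sqrt(7) + (I*sqrt(94))*(18 + I*sqrt(94))) = -3/(4*sqrt(7) + I*sqrt(94)*(18 + I*sqrt(94)))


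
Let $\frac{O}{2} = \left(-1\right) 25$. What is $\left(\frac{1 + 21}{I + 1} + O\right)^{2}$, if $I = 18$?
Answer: $\frac{861184}{361} \approx 2385.6$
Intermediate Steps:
$O = -50$ ($O = 2 \left(\left(-1\right) 25\right) = 2 \left(-25\right) = -50$)
$\left(\frac{1 + 21}{I + 1} + O\right)^{2} = \left(\frac{1 + 21}{18 + 1} - 50\right)^{2} = \left(\frac{22}{19} - 50\right)^{2} = \left(- \frac{928}{19}\right)^{2} = \frac{861184}{361}$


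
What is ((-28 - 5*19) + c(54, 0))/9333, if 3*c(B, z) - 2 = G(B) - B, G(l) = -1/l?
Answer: -22735/1511946 ≈ -0.015037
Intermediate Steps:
c(B, z) = 2/3 - B/3 - 1/(3*B) (c(B, z) = 2/3 + (-1/B - B)/3 = 2/3 + (-B - 1/B)/3 = 2/3 + (-B/3 - 1/(3*B)) = 2/3 - B/3 - 1/(3*B))
((-28 - 5*19) + c(54, 0))/9333 = ((-28 - 5*19) + (1/3)*(-1 + 54*(2 - 1*54))/54)/9333 = ((-28 - 95) + (1/3)*(1/54)*(-1 + 54*(2 - 54)))*(1/9333) = (-123 + (1/3)*(1/54)*(-1 + 54*(-52)))*(1/9333) = (-123 + (1/3)*(1/54)*(-1 - 2808))*(1/9333) = (-123 + (1/3)*(1/54)*(-2809))*(1/9333) = (-123 - 2809/162)*(1/9333) = -22735/162*1/9333 = -22735/1511946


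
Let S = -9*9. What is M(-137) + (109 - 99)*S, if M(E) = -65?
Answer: -875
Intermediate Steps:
S = -81
M(-137) + (109 - 99)*S = -65 + (109 - 99)*(-81) = -65 + 10*(-81) = -65 - 810 = -875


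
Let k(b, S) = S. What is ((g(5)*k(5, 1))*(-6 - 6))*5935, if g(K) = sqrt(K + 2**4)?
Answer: -71220*sqrt(21) ≈ -3.2637e+5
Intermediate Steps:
g(K) = sqrt(16 + K) (g(K) = sqrt(K + 16) = sqrt(16 + K))
((g(5)*k(5, 1))*(-6 - 6))*5935 = ((sqrt(16 + 5)*1)*(-6 - 6))*5935 = ((sqrt(21)*1)*(-12))*5935 = (sqrt(21)*(-12))*5935 = -12*sqrt(21)*5935 = -71220*sqrt(21)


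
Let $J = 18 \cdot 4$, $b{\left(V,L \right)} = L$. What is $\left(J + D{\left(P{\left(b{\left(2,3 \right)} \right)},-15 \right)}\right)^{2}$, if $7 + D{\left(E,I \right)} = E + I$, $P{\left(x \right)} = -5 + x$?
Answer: $2304$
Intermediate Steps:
$J = 72$
$D{\left(E,I \right)} = -7 + E + I$ ($D{\left(E,I \right)} = -7 + \left(E + I\right) = -7 + E + I$)
$\left(J + D{\left(P{\left(b{\left(2,3 \right)} \right)},-15 \right)}\right)^{2} = \left(72 - 24\right)^{2} = 48^{2} = 2304$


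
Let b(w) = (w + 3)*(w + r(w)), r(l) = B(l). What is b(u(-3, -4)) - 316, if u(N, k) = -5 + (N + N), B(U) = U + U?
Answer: -52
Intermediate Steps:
B(U) = 2*U
r(l) = 2*l
u(N, k) = -5 + 2*N
b(w) = 3*w*(3 + w) (b(w) = (w + 3)*(w + 2*w) = (3 + w)*(3*w) = 3*w*(3 + w))
b(u(-3, -4)) - 316 = 3*(-5 + 2*(-3))*(3 + (-5 + 2*(-3))) - 316 = 3*(-5 - 6)*(3 + (-5 - 6)) - 316 = 3*(-11)*(3 - 11) - 316 = 3*(-11)*(-8) - 316 = 264 - 316 = -52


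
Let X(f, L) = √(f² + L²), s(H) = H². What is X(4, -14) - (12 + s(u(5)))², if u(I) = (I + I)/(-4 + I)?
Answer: -12544 + 2*√53 ≈ -12529.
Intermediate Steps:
u(I) = 2*I/(-4 + I) (u(I) = (2*I)/(-4 + I) = 2*I/(-4 + I))
X(f, L) = √(L² + f²)
X(4, -14) - (12 + s(u(5)))² = √((-14)² + 4²) - (12 + (2*5/(-4 + 5))²)² = √(196 + 16) - (12 + (2*5/1)²)² = √212 - (12 + (2*5*1)²)² = 2*√53 - (12 + 10²)² = 2*√53 - (12 + 100)² = 2*√53 - 1*112² = 2*√53 - 1*12544 = 2*√53 - 12544 = -12544 + 2*√53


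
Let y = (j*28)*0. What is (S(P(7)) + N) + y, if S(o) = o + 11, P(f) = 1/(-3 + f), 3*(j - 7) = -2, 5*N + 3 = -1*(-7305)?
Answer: 29433/20 ≈ 1471.7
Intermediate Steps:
N = 7302/5 (N = -⅗ + (-1*(-7305))/5 = -⅗ + (⅕)*7305 = -⅗ + 1461 = 7302/5 ≈ 1460.4)
j = 19/3 (j = 7 + (⅓)*(-2) = 7 - ⅔ = 19/3 ≈ 6.3333)
S(o) = 11 + o
y = 0 (y = ((19/3)*28)*0 = (532/3)*0 = 0)
(S(P(7)) + N) + y = ((11 + 1/(-3 + 7)) + 7302/5) + 0 = ((11 + 1/4) + 7302/5) + 0 = ((11 + ¼) + 7302/5) + 0 = (45/4 + 7302/5) + 0 = 29433/20 + 0 = 29433/20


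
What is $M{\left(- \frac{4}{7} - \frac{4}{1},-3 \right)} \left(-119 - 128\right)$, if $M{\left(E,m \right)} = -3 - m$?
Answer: $0$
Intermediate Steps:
$M{\left(- \frac{4}{7} - \frac{4}{1},-3 \right)} \left(-119 - 128\right) = \left(-3 - -3\right) \left(-119 - 128\right) = \left(-3 + 3\right) \left(-247\right) = 0 \left(-247\right) = 0$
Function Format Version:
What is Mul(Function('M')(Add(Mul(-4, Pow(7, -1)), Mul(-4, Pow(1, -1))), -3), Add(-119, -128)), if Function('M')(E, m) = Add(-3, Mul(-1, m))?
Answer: 0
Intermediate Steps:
Mul(Function('M')(Add(Mul(-4, Pow(7, -1)), Mul(-4, Pow(1, -1))), -3), Add(-119, -128)) = Mul(Add(-3, Mul(-1, -3)), Add(-119, -128)) = Mul(Add(-3, 3), -247) = Mul(0, -247) = 0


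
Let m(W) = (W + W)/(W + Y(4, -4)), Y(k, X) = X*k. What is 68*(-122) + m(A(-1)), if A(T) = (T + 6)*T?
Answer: -174206/21 ≈ -8295.5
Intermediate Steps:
A(T) = T*(6 + T) (A(T) = (6 + T)*T = T*(6 + T))
m(W) = 2*W/(-16 + W) (m(W) = (W + W)/(W - 4*4) = (2*W)/(W - 16) = (2*W)/(-16 + W) = 2*W/(-16 + W))
68*(-122) + m(A(-1)) = 68*(-122) + 2*(-(6 - 1))/(-16 - (6 - 1)) = -8296 + 2*(-1*5)/(-16 - 1*5) = -8296 + 2*(-5)/(-16 - 5) = -8296 + 2*(-5)/(-21) = -8296 + 2*(-5)*(-1/21) = -8296 + 10/21 = -174206/21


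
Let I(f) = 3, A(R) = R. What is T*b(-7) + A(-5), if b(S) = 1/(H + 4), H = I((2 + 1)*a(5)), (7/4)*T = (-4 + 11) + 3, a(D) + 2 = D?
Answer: -205/49 ≈ -4.1837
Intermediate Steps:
a(D) = -2 + D
T = 40/7 (T = 4*((-4 + 11) + 3)/7 = 4*(7 + 3)/7 = (4/7)*10 = 40/7 ≈ 5.7143)
H = 3
b(S) = ⅐ (b(S) = 1/(3 + 4) = 1/7 = ⅐)
T*b(-7) + A(-5) = (40/7)*(⅐) - 5 = 40/49 - 5 = -205/49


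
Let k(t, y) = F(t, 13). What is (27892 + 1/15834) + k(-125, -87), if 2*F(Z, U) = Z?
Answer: 220326152/7917 ≈ 27830.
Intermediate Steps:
F(Z, U) = Z/2
k(t, y) = t/2
(27892 + 1/15834) + k(-125, -87) = (27892 + 1/15834) + (½)*(-125) = (27892 + 1/15834) - 125/2 = 441641929/15834 - 125/2 = 220326152/7917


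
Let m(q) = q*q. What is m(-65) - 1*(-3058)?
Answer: 7283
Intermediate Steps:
m(q) = q²
m(-65) - 1*(-3058) = (-65)² - 1*(-3058) = 4225 + 3058 = 7283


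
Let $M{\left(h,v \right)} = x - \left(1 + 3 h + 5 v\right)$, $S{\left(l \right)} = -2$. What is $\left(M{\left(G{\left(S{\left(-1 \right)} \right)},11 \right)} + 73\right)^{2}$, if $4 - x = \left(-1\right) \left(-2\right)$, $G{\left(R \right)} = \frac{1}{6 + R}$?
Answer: $\frac{5329}{16} \approx 333.06$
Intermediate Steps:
$x = 2$ ($x = 4 - \left(-1\right) \left(-2\right) = 4 - 2 = 2$)
$M{\left(h,v \right)} = 1 - 5 v - 3 h$ ($M{\left(h,v \right)} = 2 - \left(1 + 3 h + 5 v\right) = 1 - 5 v - 3 h$)
$\left(M{\left(G{\left(S{\left(-1 \right)} \right)},11 \right)} + 73\right)^{2} = \left(\left(1 - 55 - \frac{3}{6 - 2}\right) + 73\right)^{2} = \left(\left(1 - 55 - \frac{3}{4}\right) + 73\right)^{2} = \left(- \frac{219}{4} + 73\right)^{2} = \left(\frac{73}{4}\right)^{2} = \frac{5329}{16}$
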